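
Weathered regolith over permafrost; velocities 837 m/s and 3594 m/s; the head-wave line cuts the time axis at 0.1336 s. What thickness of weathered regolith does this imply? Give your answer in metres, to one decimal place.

57.5 m

θ_c = arcsin(837/3594) = 13.47°; cos θ_c = 0.9725.
tᵢ = 2h cos θ_c/V₁ ⇒ h = tᵢ·V₁/(2 cos θ_c) = 0.1336·837/(2·0.9725) = 57.49 m.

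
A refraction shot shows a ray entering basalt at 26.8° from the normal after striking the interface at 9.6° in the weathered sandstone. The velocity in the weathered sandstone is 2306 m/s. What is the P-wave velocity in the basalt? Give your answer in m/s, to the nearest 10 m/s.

sin 9.6° = 0.1668; sin 26.8° = 0.4509.
V₂ = V₁·(sin θ₂/sin θ₁) = 2306·(0.4509/0.1668) = 6234.52 m/s.

6230 m/s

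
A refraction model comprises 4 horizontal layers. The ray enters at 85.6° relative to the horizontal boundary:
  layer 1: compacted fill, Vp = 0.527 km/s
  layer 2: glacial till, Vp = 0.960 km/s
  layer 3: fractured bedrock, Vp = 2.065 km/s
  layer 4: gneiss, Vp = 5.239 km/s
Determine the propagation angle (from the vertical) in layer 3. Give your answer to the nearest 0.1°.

17.5°

From the normal: θ₁ = 90° − 85.6° = 4.4°.
Snell's law across each interface conserves sin θ / V, so sin θ_3 = V_3·sin θ₁/V₁.
sin θ_3 = 2.065 × sin 4.4° / 0.527 = 0.3006.
θ_3 = 17.49° from the vertical.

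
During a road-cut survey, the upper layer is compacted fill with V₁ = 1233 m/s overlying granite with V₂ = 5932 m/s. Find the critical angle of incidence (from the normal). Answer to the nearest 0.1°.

12.0°

At critical incidence the refracted ray runs along the interface (θ₂ = 90°), so sin θ_c = V₁/V₂.
θ_c = arcsin(1233/5932) = arcsin 0.2079 = 12.00°.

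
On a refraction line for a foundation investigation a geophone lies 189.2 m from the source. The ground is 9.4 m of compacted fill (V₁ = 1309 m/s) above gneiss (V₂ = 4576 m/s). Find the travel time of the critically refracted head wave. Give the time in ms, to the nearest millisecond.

55 ms

θ_c = arcsin(V₁/V₂) = arcsin(1309/4576) = 16.62°, cos θ_c = 0.9582.
Intercept time tᵢ = 2h cos θ_c / V₁ = 2·9.4·0.9582/1309 = 0.01376 s.
t = x/V₂ + tᵢ = 189.2/4576 + 0.01376 = 0.05511 s.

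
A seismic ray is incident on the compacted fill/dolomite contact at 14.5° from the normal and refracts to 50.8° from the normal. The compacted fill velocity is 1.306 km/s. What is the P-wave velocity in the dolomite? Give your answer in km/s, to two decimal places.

4.04 km/s

sin 14.5° = 0.2504; sin 50.8° = 0.7749.
V₂ = V₁·(sin θ₂/sin θ₁) = 1.306·(0.7749/0.2504) = 4.04 km/s.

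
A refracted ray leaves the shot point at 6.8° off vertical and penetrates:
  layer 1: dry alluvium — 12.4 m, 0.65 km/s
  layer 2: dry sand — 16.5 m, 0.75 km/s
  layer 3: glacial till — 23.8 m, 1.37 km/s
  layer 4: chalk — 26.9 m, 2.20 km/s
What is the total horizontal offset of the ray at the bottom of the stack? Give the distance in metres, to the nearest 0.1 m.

21.7 m

p = sin θ₁/V₁ = sin 6.8°/0.65 = 1.8216e-01 s/km is conserved through the stack.
Layer 1: θ = 6.80°; offset = 12.4·tan 6.80° = 1.479 m.
Layer 2: sin θ = p·0.75 = 0.1366 → θ = 7.85°; offset = 16.5·tan 7.85° = 2.276 m.
Layer 3: sin θ = p·1.37 = 0.2496 → θ = 14.45°; offset = 23.8·tan 14.45° = 6.134 m.
Layer 4: sin θ = p·2.20 = 0.4008 → θ = 23.63°; offset = 26.9·tan 23.63° = 11.766 m.
Σ offsets = 21.654 m.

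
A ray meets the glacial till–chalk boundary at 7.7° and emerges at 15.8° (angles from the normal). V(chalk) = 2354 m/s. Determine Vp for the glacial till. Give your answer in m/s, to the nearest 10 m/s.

1160 m/s

Snell's law: sin 7.7°/V₁ = sin 15.8°/V₂.
V₁ = V₂·sin 7.7°/sin 15.8° = 2354 × 0.4921 = 1158.38 m/s.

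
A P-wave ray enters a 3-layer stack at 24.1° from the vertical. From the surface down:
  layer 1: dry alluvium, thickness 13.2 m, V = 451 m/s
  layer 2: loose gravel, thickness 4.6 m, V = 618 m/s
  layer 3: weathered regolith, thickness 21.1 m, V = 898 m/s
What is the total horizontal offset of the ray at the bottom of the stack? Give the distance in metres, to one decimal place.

Ray parameter p = sin 24.1° / 451 m/s = 9.0539e-04 s/m.
Layer 1: θ = 24.10°; offset = 13.2·tan 24.10° = 5.905 m.
Layer 2: sin θ = p·618 = 0.5595 → θ = 34.02°; offset = 4.6·tan 34.02° = 3.105 m.
Layer 3: sin θ = p·898 = 0.8130 → θ = 54.39°; offset = 21.1·tan 54.39° = 29.466 m.
Total horizontal offset = 38.476 m.

38.5 m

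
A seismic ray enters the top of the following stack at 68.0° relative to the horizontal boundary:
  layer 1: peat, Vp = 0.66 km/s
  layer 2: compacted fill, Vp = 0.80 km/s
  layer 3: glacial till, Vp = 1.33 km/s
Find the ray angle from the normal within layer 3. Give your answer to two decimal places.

From the normal: θ₁ = 90° − 68.0° = 22.0°.
Ray parameter p = sin 22.0° / 0.66 = 5.6759e-01 s/km.
sin θ_3 = p·V_3 = 5.6759e-01 × 1.33 = 0.7549.
θ_3 = 49.02° from the vertical.

49.02°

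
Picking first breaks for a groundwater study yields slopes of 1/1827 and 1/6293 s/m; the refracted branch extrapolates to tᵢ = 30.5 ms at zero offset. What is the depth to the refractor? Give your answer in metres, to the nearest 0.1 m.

h = tᵢ·V₁·V₂ / (2·√(V₂²−V₁²)).
√(V₂²−V₁²) = √(6293² − 1827²) = 6022.0 m/s.
h = 0.0305 s × 1827 × 6293 / (2 × 6022.0) = 29.12 m.

29.1 m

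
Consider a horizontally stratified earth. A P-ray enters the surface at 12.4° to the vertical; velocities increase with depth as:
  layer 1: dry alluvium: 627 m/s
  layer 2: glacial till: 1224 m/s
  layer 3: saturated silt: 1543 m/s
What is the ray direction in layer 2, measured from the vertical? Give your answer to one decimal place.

Ray parameter p = sin 12.4° / 627 = 3.4248e-04 s/m.
sin θ_2 = p·V_2 = 3.4248e-04 × 1224 = 0.4192.
θ_2 = arcsin 0.4192 = 24.78°.

24.8°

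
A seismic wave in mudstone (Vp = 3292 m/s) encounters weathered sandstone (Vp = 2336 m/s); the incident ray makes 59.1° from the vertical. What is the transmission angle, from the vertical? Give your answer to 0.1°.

sin θ₁/V₁ = sin θ₂/V₂ ⇒ sin θ₂ = 2336·sin 59.1°/3292 = 2336·0.8581/3292 = 0.6089.
θ₂ = sin⁻¹(0.6089) = 37.51° (from vertical).

37.5°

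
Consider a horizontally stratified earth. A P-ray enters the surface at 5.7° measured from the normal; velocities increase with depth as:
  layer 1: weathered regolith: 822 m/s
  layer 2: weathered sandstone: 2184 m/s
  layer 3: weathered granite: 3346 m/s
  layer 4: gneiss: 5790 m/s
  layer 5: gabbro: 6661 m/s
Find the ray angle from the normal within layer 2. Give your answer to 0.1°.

Ray parameter p = sin 5.7° / 822 = 1.2083e-04 s/m.
sin θ_2 = p·V_2 = 1.2083e-04 × 2184 = 0.2639.
θ_2 = 15.30° from the vertical.

15.3°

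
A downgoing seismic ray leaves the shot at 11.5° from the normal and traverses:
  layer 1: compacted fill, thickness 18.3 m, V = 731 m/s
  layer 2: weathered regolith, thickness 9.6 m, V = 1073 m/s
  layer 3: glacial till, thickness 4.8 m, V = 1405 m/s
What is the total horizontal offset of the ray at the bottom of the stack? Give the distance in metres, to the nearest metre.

9 m

p = sin θ₁/V₁ = sin 11.5°/731 = 2.7273e-04 s/m is conserved through the stack.
Layer 1: θ = 11.50°; offset = 18.3·tan 11.50° = 3.723 m.
Layer 2: sin θ = p·1073 = 0.2926 → θ = 17.02°; offset = 9.6·tan 17.02° = 2.938 m.
Layer 3: sin θ = p·1405 = 0.3832 → θ = 22.53°; offset = 4.8·tan 22.53° = 1.991 m.
Summing the layer offsets gives 8.652 m.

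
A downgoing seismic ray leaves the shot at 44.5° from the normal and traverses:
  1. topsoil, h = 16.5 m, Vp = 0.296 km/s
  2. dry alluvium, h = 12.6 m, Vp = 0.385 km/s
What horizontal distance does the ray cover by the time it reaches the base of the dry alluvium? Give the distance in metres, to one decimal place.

Apply Snell's law at each interface; in layer i the horizontal offset is hᵢ·tan θᵢ.
Layer 1: θ = 44.50°; offset = 16.5·tan 44.50° = 16.215 m.
Layer 2: sin θ = 0.385·sin 44.5°/0.296 = 0.9117, θ = 65.74°; offset = 12.6·tan 65.74° = 27.952 m.
Total horizontal offset = 44.166 m.

44.2 m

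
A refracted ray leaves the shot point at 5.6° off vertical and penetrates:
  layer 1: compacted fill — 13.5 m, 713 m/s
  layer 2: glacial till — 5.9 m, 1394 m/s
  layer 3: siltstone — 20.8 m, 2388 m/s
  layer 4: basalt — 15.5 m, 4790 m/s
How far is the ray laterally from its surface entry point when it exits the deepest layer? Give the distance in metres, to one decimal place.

23.1 m

Apply Snell's law at each interface; in layer i the horizontal offset is hᵢ·tan θᵢ.
Layer 1: θ = 5.60°; offset = 13.5·tan 5.60° = 1.324 m.
Layer 2: sin θ = 1394·sin 5.6°/713 = 0.1908, θ = 11.00°; offset = 5.9·tan 11.00° = 1.147 m.
Layer 3: sin θ = 2388·sin 5.6°/713 = 0.3268, θ = 19.08°; offset = 20.8·tan 19.08° = 7.193 m.
Layer 4: sin θ = 4790·sin 5.6°/713 = 0.6556, θ = 40.96°; offset = 15.5·tan 40.96° = 13.456 m.
Total horizontal offset = 23.120 m.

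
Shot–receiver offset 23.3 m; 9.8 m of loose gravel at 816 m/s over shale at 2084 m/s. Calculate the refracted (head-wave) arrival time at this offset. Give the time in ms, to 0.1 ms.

θ_c = arcsin(V₁/V₂) = arcsin(816/2084) = 23.05°, cos θ_c = 0.9202.
Intercept time tᵢ = 2h cos θ_c / V₁ = 2·9.8·0.9202/816 = 0.02210 s.
t = x/V₂ + tᵢ = 23.3/2084 + 0.02210 = 0.03328 s.

33.3 ms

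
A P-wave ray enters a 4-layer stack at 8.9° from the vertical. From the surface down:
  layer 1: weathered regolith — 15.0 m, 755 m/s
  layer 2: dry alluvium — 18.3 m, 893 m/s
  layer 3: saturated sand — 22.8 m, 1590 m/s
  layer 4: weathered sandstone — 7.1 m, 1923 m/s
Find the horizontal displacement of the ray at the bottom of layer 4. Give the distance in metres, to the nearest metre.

Apply Snell's law at each interface; in layer i the horizontal offset is hᵢ·tan θᵢ.
Layer 1: θ = 8.90°; offset = 15.0·tan 8.90° = 2.349 m.
Layer 2: sin θ = 893·sin 8.9°/755 = 0.1830, θ = 10.54°; offset = 18.3·tan 10.54° = 3.406 m.
Layer 3: sin θ = 1590·sin 8.9°/755 = 0.3258, θ = 19.01°; offset = 22.8·tan 19.01° = 7.857 m.
Layer 4: sin θ = 1923·sin 8.9°/755 = 0.3941, θ = 23.21°; offset = 7.1·tan 23.21° = 3.044 m.
Total horizontal offset = 16.656 m.

17 m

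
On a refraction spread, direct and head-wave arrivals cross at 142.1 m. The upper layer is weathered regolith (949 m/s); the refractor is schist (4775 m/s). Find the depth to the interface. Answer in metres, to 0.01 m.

58.09 m

h = (x_cross/2)·√((V₂−V₁)/(V₂+V₁)).
(V₂−V₁)/(V₂+V₁) = (4775−949)/(4775+949) = 0.6684; √ = 0.8176.
h = (142.1/2)·0.8176 = 58.09 m.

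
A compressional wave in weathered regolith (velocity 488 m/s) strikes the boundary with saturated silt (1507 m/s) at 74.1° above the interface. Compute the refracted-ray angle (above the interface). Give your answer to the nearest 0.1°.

32.2°

Angle from the normal: 90° − 74.1° = 15.9°.
sin θ₁/V₁ = sin θ₂/V₂ ⇒ sin θ₂ = 1507·sin 15.9°/488 = 1507·0.2740/488 = 0.8460.
θ₂ = arcsin 0.8460 = 57.78° from the normal.
From the interface: 90° − 57.78° = 32.22°.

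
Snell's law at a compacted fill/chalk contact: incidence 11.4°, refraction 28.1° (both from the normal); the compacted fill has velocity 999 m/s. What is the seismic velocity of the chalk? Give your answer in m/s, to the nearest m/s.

2381 m/s

Snell's law: sin 11.4°/V₁ = sin 28.1°/V₂.
V₂ = V₁·sin 28.1°/sin 11.4° = 999 × 2.3830 = 2380.59 m/s.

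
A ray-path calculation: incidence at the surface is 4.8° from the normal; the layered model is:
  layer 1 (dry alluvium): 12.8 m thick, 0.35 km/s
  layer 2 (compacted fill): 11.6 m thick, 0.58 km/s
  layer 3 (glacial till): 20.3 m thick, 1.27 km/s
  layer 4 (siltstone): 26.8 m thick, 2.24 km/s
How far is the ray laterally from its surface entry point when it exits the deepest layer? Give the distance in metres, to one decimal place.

26.2 m

Ray parameter p = sin 4.8° / 0.35 km/s = 2.3908e-01 s/km.
Layer 1: θ = 4.80°; offset = 12.8·tan 4.80° = 1.075 m.
Layer 2: sin θ = p·0.58 = 0.1387 → θ = 7.97°; offset = 11.6·tan 7.97° = 1.624 m.
Layer 3: sin θ = p·1.27 = 0.3036 → θ = 17.68°; offset = 20.3·tan 17.68° = 6.469 m.
Layer 4: sin θ = p·2.24 = 0.5355 → θ = 32.38°; offset = 26.8·tan 32.38° = 16.995 m.
Summing the layer offsets gives 26.163 m.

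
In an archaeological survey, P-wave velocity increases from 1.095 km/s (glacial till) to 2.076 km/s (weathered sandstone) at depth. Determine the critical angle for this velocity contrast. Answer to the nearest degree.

At critical incidence the refracted ray runs along the interface (θ₂ = 90°), so sin θ_c = V₁/V₂.
θ_c = arcsin(1.095/2.076) = arcsin 0.5275 = 31.83°.

32°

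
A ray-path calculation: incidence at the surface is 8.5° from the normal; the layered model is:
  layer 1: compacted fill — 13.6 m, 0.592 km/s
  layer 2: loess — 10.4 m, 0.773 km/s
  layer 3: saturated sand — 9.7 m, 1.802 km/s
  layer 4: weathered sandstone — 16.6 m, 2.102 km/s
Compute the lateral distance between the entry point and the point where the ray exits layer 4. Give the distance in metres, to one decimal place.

p = sin θ₁/V₁ = sin 8.5°/0.592 = 2.4968e-01 s/km is conserved through the stack.
Layer 1: θ = 8.50°; offset = 13.6·tan 8.50° = 2.033 m.
Layer 2: sin θ = p·0.773 = 0.1930 → θ = 11.13°; offset = 10.4·tan 11.13° = 2.046 m.
Layer 3: sin θ = p·1.802 = 0.4499 → θ = 26.74°; offset = 9.7·tan 26.74° = 4.887 m.
Layer 4: sin θ = p·2.102 = 0.5248 → θ = 31.66°; offset = 16.6·tan 31.66° = 10.235 m.
Total horizontal offset = 19.200 m.

19.2 m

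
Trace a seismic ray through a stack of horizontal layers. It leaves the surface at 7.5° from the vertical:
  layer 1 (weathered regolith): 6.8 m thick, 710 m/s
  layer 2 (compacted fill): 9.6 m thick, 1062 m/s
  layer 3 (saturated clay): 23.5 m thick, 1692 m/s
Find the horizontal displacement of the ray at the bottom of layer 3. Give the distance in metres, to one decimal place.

Apply Snell's law at each interface; in layer i the horizontal offset is hᵢ·tan θᵢ.
Layer 1: θ = 7.50°; offset = 6.8·tan 7.50° = 0.895 m.
Layer 2: sin θ = 1062·sin 7.5°/710 = 0.1952, θ = 11.26°; offset = 9.6·tan 11.26° = 1.911 m.
Layer 3: sin θ = 1692·sin 7.5°/710 = 0.3111, θ = 18.12°; offset = 23.5·tan 18.12° = 7.691 m.
Summing the layer offsets gives 10.498 m.

10.5 m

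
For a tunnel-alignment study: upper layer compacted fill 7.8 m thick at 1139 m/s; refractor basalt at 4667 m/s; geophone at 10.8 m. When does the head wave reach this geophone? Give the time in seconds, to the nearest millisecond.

0.016 s

θ_c = arcsin(V₁/V₂) = arcsin(1139/4667) = 14.13°, cos θ_c = 0.9698.
Intercept time tᵢ = 2h cos θ_c / V₁ = 2·7.8·0.9698/1139 = 0.01328 s.
t = x/V₂ + tᵢ = 10.8/4667 + 0.01328 = 0.01560 s.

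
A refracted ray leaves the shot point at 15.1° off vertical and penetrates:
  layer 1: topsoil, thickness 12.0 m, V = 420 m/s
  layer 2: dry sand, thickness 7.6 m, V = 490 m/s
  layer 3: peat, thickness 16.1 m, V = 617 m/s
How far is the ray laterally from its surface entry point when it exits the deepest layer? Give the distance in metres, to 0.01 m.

p = sin θ₁/V₁ = sin 15.1°/420 = 6.2025e-04 s/m is conserved through the stack.
Layer 1: θ = 15.10°; offset = 12.0·tan 15.10° = 3.2378 m.
Layer 2: sin θ = p·490 = 0.3039 → θ = 17.69°; offset = 7.6·tan 17.69° = 2.4245 m.
Layer 3: sin θ = p·617 = 0.3827 → θ = 22.50°; offset = 16.1·tan 22.50° = 6.6690 m.
Total horizontal offset = 12.3314 m.

12.33 m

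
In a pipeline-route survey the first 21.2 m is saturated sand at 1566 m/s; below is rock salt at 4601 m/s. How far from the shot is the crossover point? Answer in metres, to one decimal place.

θ_c = arcsin(1566/4601) = 19.90°, so cos θ_c = 0.9403 and tᵢ = 2h cos θ_c/V₁ = 0.0255 s.
At crossover x/V₁ = x/V₂ + tᵢ ⇒ x = tᵢ/(1/V₁ − 1/V₂) = 0.02546/(6.3857e-04 − 2.1734e-04) = 60.44 m.

60.4 m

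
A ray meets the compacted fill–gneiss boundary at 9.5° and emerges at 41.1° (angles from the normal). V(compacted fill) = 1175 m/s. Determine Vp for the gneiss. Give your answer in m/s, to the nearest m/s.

4680 m/s

Snell's law: sin 9.5°/V₁ = sin 41.1°/V₂.
V₂ = V₁·sin 41.1°/sin 9.5° = 1175 × 3.9829 = 4679.96 m/s.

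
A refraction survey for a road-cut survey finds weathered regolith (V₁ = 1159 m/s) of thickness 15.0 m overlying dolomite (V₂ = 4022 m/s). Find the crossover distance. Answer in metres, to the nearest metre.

40 m

x_cross = 2h·√((V₂+V₁)/(V₂−V₁)).
(V₂+V₁)/(V₂−V₁) = (4022+1159)/(4022−1159) = 1.8096; √ = 1.3452.
x_cross = 2·15.0·1.3452 = 40.36 m.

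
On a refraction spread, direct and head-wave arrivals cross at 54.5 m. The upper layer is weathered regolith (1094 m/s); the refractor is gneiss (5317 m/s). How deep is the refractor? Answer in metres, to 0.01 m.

h = (x_cross/2)·√((V₂−V₁)/(V₂+V₁)).
(V₂−V₁)/(V₂+V₁) = (5317−1094)/(5317+1094) = 0.6587; √ = 0.8116.
h = (54.5/2)·0.8116 = 22.12 m.

22.12 m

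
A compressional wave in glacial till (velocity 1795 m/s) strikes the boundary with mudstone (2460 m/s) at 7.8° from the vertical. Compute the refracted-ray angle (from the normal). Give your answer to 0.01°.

10.72°

Snell's law: sin θ₂ = (V₂/V₁)·sin θ₁ = (2460/1795)·sin 7.8° = 0.1860.
θ₂ = arcsin 0.1860 = 10.72° from the normal.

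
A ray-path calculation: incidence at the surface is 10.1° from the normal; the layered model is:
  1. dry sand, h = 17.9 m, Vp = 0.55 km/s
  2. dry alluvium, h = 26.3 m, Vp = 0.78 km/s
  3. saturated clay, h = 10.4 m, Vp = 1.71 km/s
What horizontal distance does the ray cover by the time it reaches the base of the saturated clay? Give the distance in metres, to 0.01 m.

16.71 m

Apply Snell's law at each interface; in layer i the horizontal offset is hᵢ·tan θᵢ.
Layer 1: θ = 10.10°; offset = 17.9·tan 10.10° = 3.1885 m.
Layer 2: sin θ = 0.78·sin 10.1°/0.55 = 0.2487, θ = 14.40°; offset = 26.3·tan 14.40° = 6.7530 m.
Layer 3: sin θ = 1.71·sin 10.1°/0.55 = 0.5452, θ = 33.04°; offset = 10.4·tan 33.04° = 6.7643 m.
Summing the layer offsets gives 16.7058 m.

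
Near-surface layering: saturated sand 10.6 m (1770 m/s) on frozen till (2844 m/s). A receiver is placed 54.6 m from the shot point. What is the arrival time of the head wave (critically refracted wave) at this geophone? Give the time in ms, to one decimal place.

28.6 ms

t = x/V₂ + 2h·√(V₂²−V₁²)/(V₁V₂).
√(V₂²−V₁²) = √(2844²−1770²) = 2226.1 m/s; delay term = 2·10.6·2226.1/(1770·2844) = 0.00938 s.
t = 54.6/2844 + 0.00938 = 0.02857 s.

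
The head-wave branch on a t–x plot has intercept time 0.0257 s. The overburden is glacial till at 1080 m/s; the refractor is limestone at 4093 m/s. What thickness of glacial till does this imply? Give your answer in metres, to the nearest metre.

14 m

h = tᵢ·V₁·V₂ / (2·√(V₂²−V₁²)).
√(V₂²−V₁²) = √(4093² − 1080²) = 3947.9 m/s.
h = 0.0257 s × 1080 × 4093 / (2 × 3947.9) = 14.39 m.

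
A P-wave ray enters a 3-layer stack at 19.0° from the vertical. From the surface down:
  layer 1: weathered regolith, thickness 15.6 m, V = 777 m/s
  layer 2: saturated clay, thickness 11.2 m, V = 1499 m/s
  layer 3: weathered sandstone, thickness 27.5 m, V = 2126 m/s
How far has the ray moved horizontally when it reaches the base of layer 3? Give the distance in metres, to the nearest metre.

Apply Snell's law at each interface; in layer i the horizontal offset is hᵢ·tan θᵢ.
Layer 1: θ = 19.00°; offset = 15.6·tan 19.00° = 5.372 m.
Layer 2: sin θ = 1499·sin 19.0°/777 = 0.6281, θ = 38.91°; offset = 11.2·tan 38.91° = 9.040 m.
Layer 3: sin θ = 2126·sin 19.0°/777 = 0.8908, θ = 62.97°; offset = 27.5·tan 62.97° = 53.914 m.
Summing the layer offsets gives 68.325 m.

68 m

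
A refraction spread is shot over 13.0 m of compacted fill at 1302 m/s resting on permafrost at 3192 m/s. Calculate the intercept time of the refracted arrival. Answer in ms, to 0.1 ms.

18.2 ms

θ_c = arcsin(V₁/V₂) = arcsin(1302/3192) = 24.07°; cos θ_c = 0.9130.
tᵢ = 2h·cos θ_c / V₁ = 2·13.0·0.9130 / 1302 = 0.01823 s.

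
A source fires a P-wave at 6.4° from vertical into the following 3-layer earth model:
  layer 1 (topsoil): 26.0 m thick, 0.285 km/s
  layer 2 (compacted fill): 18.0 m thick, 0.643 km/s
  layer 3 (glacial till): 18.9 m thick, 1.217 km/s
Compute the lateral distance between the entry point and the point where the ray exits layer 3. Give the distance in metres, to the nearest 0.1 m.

Apply Snell's law at each interface; in layer i the horizontal offset is hᵢ·tan θᵢ.
Layer 1: θ = 6.40°; offset = 26.0·tan 6.40° = 2.916 m.
Layer 2: sin θ = 0.643·sin 6.4°/0.285 = 0.2515, θ = 14.57°; offset = 18.0·tan 14.57° = 4.677 m.
Layer 3: sin θ = 1.217·sin 6.4°/0.285 = 0.4760, θ = 28.42°; offset = 18.9·tan 28.42° = 10.229 m.
Σ offsets = 17.823 m.

17.8 m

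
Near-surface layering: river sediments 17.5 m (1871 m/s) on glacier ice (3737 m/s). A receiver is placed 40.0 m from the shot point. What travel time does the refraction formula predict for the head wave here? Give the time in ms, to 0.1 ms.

θ_c = arcsin(V₁/V₂) = arcsin(1871/3737) = 30.04°, cos θ_c = 0.8656.
Intercept time tᵢ = 2h cos θ_c / V₁ = 2·17.5·0.8656/1871 = 0.01619 s.
t = x/V₂ + tᵢ = 40.0/3737 + 0.01619 = 0.02690 s.

26.9 ms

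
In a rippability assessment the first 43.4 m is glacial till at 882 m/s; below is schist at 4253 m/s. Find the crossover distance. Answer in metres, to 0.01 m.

x_cross = 2h·√((V₂+V₁)/(V₂−V₁)).
(V₂+V₁)/(V₂−V₁) = (4253+882)/(4253−882) = 1.5233; √ = 1.2342.
x_cross = 2·43.4·1.2342 = 107.13 m.

107.13 m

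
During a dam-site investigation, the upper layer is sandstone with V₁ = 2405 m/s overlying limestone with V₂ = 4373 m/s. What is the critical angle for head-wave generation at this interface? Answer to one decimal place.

33.4°

At critical incidence the refracted ray runs along the interface (θ₂ = 90°), so sin θ_c = V₁/V₂.
θ_c = arcsin(2405/4373) = arcsin 0.5500 = 33.36°.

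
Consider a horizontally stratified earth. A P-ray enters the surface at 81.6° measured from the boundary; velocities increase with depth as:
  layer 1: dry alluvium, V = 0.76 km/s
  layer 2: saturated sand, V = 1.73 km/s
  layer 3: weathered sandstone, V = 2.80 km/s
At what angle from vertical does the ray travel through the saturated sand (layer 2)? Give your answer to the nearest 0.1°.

From the normal: θ₁ = 90° − 81.6° = 8.4°.
Ray parameter p = sin 8.4° / 0.76 = 1.9221e-01 s/km.
sin θ_2 = p·V_2 = 1.9221e-01 × 1.73 = 0.3325.
θ_2 = arcsin 0.3325 = 19.42°.

19.4°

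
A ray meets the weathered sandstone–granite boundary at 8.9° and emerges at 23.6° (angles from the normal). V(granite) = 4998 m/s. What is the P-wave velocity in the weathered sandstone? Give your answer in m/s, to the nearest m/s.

1931 m/s

sin 8.9° = 0.1547; sin 23.6° = 0.4003.
V₁ = V₂·(sin θ₁/sin θ₂) = 4998·(0.1547/0.4003) = 1931.42 m/s.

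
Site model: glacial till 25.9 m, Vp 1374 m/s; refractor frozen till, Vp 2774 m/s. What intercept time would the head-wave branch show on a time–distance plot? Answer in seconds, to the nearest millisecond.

0.033 s

tᵢ = 2h·√(V₂²−V₁²)/(V₁V₂).
√(V₂²−V₁²) = √(2774²−1374²) = 2409.8 m/s.
tᵢ = 2·25.9·2409.8/(1374·2774) = 0.03275 s.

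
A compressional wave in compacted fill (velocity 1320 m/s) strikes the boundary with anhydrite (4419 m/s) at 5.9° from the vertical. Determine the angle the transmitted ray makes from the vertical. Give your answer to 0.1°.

20.1°

Snell's law: sin θ₂ = (V₂/V₁)·sin θ₁ = (4419/1320)·sin 5.9° = 0.3441.
θ₂ = arcsin 0.3441 = 20.13° from the normal.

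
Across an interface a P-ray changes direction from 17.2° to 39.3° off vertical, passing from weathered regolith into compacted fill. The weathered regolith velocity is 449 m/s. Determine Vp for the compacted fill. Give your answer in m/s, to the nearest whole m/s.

sin 17.2° = 0.2957; sin 39.3° = 0.6334.
V₂ = V₁·(sin θ₂/sin θ₁) = 449·(0.6334/0.2957) = 961.72 m/s.

962 m/s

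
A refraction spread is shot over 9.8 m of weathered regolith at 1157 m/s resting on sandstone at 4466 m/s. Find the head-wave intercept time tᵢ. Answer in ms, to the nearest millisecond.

16 ms

tᵢ = 2h·√(V₂²−V₁²)/(V₁V₂).
√(V₂²−V₁²) = √(4466²−1157²) = 4313.5 m/s.
tᵢ = 2·9.8·4313.5/(1157·4466) = 0.01636 s.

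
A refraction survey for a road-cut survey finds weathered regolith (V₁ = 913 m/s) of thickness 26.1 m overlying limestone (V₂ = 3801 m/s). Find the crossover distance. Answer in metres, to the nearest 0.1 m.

θ_c = arcsin(913/3801) = 13.90°, so cos θ_c = 0.9707 and tᵢ = 2h cos θ_c/V₁ = 0.0555 s.
At crossover x/V₁ = x/V₂ + tᵢ ⇒ x = tᵢ/(1/V₁ − 1/V₂) = 0.05550/(1.0953e-03 − 2.6309e-04) = 66.69 m.

66.7 m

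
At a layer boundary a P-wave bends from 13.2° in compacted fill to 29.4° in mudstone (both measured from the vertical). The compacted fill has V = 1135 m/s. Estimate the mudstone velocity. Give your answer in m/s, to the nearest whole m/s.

sin 13.2° = 0.2284; sin 29.4° = 0.4909.
V₂ = V₁·(sin θ₂/sin θ₁) = 1135·(0.4909/0.2284) = 2440.00 m/s.

2440 m/s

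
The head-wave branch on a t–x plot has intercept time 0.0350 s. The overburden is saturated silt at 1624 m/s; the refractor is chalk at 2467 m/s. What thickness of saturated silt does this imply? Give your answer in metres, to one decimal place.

θ_c = arcsin(1624/2467) = 41.17°; cos θ_c = 0.7528.
tᵢ = 2h cos θ_c/V₁ ⇒ h = tᵢ·V₁/(2 cos θ_c) = 0.035·1624/(2·0.7528) = 37.75 m.

37.8 m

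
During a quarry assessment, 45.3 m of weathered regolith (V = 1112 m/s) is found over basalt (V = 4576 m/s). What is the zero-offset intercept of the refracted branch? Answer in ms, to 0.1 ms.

79.0 ms

θ_c = arcsin(V₁/V₂) = arcsin(1112/4576) = 14.06°; cos θ_c = 0.9700.
tᵢ = 2h·cos θ_c / V₁ = 2·45.3·0.9700 / 1112 = 0.07903 s.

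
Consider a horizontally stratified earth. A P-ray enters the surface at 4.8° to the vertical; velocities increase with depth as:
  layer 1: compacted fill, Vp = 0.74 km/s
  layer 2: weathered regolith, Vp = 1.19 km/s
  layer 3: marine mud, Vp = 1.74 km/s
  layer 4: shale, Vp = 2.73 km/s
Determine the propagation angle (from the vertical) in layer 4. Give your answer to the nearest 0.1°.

Ray parameter p = sin 4.8° / 0.74 = 1.1308e-01 s/km.
sin θ_4 = p·V_4 = 1.1308e-01 × 2.73 = 0.3087.
θ_4 = arcsin 0.3087 = 17.98°.

18.0°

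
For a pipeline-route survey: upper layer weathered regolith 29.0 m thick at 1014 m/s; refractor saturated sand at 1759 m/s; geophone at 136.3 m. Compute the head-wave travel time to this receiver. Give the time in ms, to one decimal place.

t = x/V₂ + 2h·√(V₂²−V₁²)/(V₁V₂).
√(V₂²−V₁²) = √(1759²−1014²) = 1437.3 m/s; delay term = 2·29.0·1437.3/(1014·1759) = 0.04674 s.
t = 136.3/1759 + 0.04674 = 0.12423 s.

124.2 ms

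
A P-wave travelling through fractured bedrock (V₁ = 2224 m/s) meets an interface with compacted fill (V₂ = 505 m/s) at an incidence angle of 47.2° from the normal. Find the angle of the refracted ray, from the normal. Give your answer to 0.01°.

9.59°

Snell's law: sin θ₂ = (V₂/V₁)·sin θ₁ = (505/2224)·sin 47.2° = 0.1666.
θ₂ = arcsin 0.1666 = 9.59° from the normal.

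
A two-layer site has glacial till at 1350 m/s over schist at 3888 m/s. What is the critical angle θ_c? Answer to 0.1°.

20.3°

Critical incidence: sin θ_c = V₁/V₂ = 1350/3888 = 0.3472.
θ_c = arcsin 0.3472 = 20.32°.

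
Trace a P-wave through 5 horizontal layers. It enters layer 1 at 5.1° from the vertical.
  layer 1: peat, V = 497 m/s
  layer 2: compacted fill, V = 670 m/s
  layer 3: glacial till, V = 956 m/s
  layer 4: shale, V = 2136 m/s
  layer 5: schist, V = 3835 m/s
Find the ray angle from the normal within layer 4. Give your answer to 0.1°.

22.5°

Snell's law across each interface conserves sin θ / V, so sin θ_4 = V_4·sin θ₁/V₁.
sin θ_4 = 2136 × sin 5.1° / 497 = 0.3820.
θ_4 = 22.46° from the vertical.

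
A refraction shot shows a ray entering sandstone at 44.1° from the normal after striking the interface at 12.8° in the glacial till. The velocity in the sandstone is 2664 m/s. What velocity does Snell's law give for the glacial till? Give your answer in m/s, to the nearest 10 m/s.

sin 12.8° = 0.2215; sin 44.1° = 0.6959.
V₁ = V₂·(sin θ₁/sin θ₂) = 2664·(0.2215/0.6959) = 848.10 m/s.

850 m/s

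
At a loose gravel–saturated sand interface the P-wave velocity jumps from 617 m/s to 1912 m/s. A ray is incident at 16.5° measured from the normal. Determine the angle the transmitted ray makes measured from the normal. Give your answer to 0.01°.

61.66°

sin θ₁/V₁ = sin θ₂/V₂ ⇒ sin θ₂ = 1912·sin 16.5°/617 = 1912·0.2840/617 = 0.8801.
θ₂ = sin⁻¹(0.8801) = 61.66° (from vertical).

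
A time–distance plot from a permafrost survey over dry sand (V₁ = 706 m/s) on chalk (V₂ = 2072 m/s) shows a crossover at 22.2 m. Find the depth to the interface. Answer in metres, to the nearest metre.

8 m

x_cross = 2h·√((V₂+V₁)/(V₂−V₁)) → h = x_cross / (2·√((V₂+V₁)/(V₂−V₁))).
√((V₂+V₁)/(V₂−V₁)) = √((2072+706)/(2072−706)) = 1.4261.
h = 22.2 / (2·1.4261) = 7.78 m.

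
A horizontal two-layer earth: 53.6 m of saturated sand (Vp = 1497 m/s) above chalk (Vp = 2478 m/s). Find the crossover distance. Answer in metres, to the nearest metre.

216 m

θ_c = arcsin(1497/2478) = 37.17°, so cos θ_c = 0.7969 and tᵢ = 2h cos θ_c/V₁ = 0.0571 s.
At crossover x/V₁ = x/V₂ + tᵢ ⇒ x = tᵢ/(1/V₁ − 1/V₂) = 0.05707/(6.6800e-04 − 4.0355e-04) = 215.79 m.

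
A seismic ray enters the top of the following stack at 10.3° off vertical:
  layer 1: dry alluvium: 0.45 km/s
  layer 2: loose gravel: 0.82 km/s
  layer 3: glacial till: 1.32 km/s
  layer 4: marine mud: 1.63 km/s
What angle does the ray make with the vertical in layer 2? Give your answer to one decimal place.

19.0°

Snell's law across each interface conserves sin θ / V, so sin θ_2 = V_2·sin θ₁/V₁.
sin θ_2 = 0.82 × sin 10.3° / 0.45 = 0.3258.
θ_2 = 19.02° from the vertical.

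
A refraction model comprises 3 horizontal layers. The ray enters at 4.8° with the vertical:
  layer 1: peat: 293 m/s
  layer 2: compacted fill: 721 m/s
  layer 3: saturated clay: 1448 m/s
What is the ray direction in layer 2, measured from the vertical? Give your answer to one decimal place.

11.9°

Snell's law across each interface conserves sin θ / V, so sin θ_2 = V_2·sin θ₁/V₁.
sin θ_2 = 721 × sin 4.8° / 293 = 0.2059.
θ_2 = arcsin 0.2059 = 11.88°.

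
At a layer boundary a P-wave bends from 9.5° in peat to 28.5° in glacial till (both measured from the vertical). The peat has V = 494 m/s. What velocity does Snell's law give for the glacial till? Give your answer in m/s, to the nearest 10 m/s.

1430 m/s

Snell's law: sin 9.5°/V₁ = sin 28.5°/V₂.
V₂ = V₁·sin 28.5°/sin 9.5° = 494 × 2.8910 = 1428.17 m/s.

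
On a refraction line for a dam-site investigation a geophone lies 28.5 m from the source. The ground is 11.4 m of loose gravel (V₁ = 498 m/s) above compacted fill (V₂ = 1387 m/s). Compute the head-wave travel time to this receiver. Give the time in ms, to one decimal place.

t = x/V₂ + 2h·√(V₂²−V₁²)/(V₁V₂).
√(V₂²−V₁²) = √(1387²−498²) = 1294.5 m/s; delay term = 2·11.4·1294.5/(498·1387) = 0.04273 s.
t = 28.5/1387 + 0.04273 = 0.06328 s.

63.3 ms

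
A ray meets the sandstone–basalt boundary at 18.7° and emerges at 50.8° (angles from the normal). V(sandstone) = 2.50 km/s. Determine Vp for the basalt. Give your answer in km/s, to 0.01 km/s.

Snell's law: sin 18.7°/V₁ = sin 50.8°/V₂.
V₂ = V₁·sin 50.8°/sin 18.7° = 2.50 × 2.4171 = 6.04 km/s.

6.04 km/s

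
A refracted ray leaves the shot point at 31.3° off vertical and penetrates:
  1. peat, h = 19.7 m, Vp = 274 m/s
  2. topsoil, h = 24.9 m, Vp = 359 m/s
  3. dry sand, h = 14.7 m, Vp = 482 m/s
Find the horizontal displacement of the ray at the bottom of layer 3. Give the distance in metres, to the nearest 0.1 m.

68.2 m

Ray parameter p = sin 31.3° / 274 m/s = 1.8961e-03 s/m.
Layer 1: θ = 31.30°; offset = 19.7·tan 31.30° = 11.978 m.
Layer 2: sin θ = p·359 = 0.6807 → θ = 42.90°; offset = 24.9·tan 42.90° = 23.136 m.
Layer 3: sin θ = p·482 = 0.9139 → θ = 66.05°; offset = 14.7·tan 66.05° = 33.094 m.
Summing the layer offsets gives 68.208 m.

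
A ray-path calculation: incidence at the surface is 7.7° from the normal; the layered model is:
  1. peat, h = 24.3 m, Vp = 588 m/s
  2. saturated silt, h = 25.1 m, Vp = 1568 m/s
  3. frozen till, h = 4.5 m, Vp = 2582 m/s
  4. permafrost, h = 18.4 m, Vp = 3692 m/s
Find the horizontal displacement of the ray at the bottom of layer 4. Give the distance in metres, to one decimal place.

Apply Snell's law at each interface; in layer i the horizontal offset is hᵢ·tan θᵢ.
Layer 1: θ = 7.70°; offset = 24.3·tan 7.70° = 3.285 m.
Layer 2: sin θ = 1568·sin 7.7°/588 = 0.3573, θ = 20.93°; offset = 25.1·tan 20.93° = 9.602 m.
Layer 3: sin θ = 2582·sin 7.7°/588 = 0.5884, θ = 36.04°; offset = 4.5·tan 36.04° = 3.274 m.
Layer 4: sin θ = 3692·sin 7.7°/588 = 0.8413, θ = 57.28°; offset = 18.4·tan 57.28° = 28.635 m.
Summing the layer offsets gives 44.797 m.

44.8 m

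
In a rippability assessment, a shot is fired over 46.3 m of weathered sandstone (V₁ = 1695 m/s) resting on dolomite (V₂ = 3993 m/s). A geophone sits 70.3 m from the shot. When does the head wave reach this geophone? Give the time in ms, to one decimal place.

θ_c = arcsin(V₁/V₂) = arcsin(1695/3993) = 25.12°, cos θ_c = 0.9054.
Intercept time tᵢ = 2h cos θ_c / V₁ = 2·46.3·0.9054/1695 = 0.04946 s.
t = x/V₂ + tᵢ = 70.3/3993 + 0.04946 = 0.06707 s.

67.1 ms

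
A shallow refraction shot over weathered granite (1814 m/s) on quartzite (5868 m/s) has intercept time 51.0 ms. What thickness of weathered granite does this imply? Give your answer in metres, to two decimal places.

θ_c = arcsin(1814/5868) = 18.01°; cos θ_c = 0.9510.
tᵢ = 2h cos θ_c/V₁ ⇒ h = tᵢ·V₁/(2 cos θ_c) = 0.051·1814/(2·0.9510) = 48.64 m.

48.64 m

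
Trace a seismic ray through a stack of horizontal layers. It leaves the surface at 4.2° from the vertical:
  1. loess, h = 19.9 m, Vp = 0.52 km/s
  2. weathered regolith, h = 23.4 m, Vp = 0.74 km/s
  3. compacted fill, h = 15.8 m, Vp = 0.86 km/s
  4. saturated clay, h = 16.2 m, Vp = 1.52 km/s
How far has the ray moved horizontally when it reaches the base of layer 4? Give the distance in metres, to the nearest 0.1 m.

Apply Snell's law at each interface; in layer i the horizontal offset is hᵢ·tan θᵢ.
Layer 1: θ = 4.20°; offset = 19.9·tan 4.20° = 1.461 m.
Layer 2: sin θ = 0.74·sin 4.2°/0.52 = 0.1042, θ = 5.98°; offset = 23.4·tan 5.98° = 2.452 m.
Layer 3: sin θ = 0.86·sin 4.2°/0.52 = 0.1211, θ = 6.96°; offset = 15.8·tan 6.96° = 1.928 m.
Layer 4: sin θ = 1.52·sin 4.2°/0.52 = 0.2141, θ = 12.36°; offset = 16.2·tan 12.36° = 3.550 m.
Σ offsets = 9.392 m.

9.4 m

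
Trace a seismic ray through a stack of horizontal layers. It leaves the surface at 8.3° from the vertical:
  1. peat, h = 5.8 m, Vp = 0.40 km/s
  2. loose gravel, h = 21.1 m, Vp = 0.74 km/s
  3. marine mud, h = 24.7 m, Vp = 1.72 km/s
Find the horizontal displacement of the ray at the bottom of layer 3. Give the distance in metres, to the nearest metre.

26 m

p = sin θ₁/V₁ = sin 8.3°/0.40 = 3.6089e-01 s/km is conserved through the stack.
Layer 1: θ = 8.30°; offset = 5.8·tan 8.30° = 0.846 m.
Layer 2: sin θ = p·0.74 = 0.2671 → θ = 15.49°; offset = 21.1·tan 15.49° = 5.847 m.
Layer 3: sin θ = p·1.72 = 0.6207 → θ = 38.37°; offset = 24.7·tan 38.37° = 19.556 m.
Summing the layer offsets gives 26.249 m.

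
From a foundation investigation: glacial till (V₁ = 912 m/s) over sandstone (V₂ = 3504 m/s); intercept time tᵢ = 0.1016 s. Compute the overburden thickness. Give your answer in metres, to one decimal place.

48.0 m

θ_c = arcsin(912/3504) = 15.09°; cos θ_c = 0.9655.
tᵢ = 2h cos θ_c/V₁ ⇒ h = tᵢ·V₁/(2 cos θ_c) = 0.1016·912/(2·0.9655) = 47.98 m.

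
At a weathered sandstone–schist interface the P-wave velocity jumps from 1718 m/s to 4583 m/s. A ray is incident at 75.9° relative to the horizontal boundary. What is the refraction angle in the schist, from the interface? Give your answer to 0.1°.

49.5°

Angle from the normal: 90° − 75.9° = 14.1°.
Snell's law: sin θ₂ = (V₂/V₁)·sin θ₁ = (4583/1718)·sin 14.1° = 0.6499.
θ₂ = sin⁻¹(0.6499) = 40.53° (from vertical).
From the interface: 90° − 40.53° = 49.47°.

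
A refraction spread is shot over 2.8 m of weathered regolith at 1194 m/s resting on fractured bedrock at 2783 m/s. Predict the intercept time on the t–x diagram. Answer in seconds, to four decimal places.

θ_c = arcsin(V₁/V₂) = arcsin(1194/2783) = 25.41°; cos θ_c = 0.9033.
tᵢ = 2h·cos θ_c / V₁ = 2·2.8·0.9033 / 1194 = 0.00424 s.

0.0042 s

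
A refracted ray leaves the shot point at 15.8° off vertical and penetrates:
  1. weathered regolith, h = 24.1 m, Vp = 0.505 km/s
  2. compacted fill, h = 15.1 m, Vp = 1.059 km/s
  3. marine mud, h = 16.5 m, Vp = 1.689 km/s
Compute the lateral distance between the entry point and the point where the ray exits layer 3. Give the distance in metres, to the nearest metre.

54 m

p = sin θ₁/V₁ = sin 15.8°/0.505 = 5.3917e-01 s/km is conserved through the stack.
Layer 1: θ = 15.80°; offset = 24.1·tan 15.80° = 6.820 m.
Layer 2: sin θ = p·1.059 = 0.5710 → θ = 34.82°; offset = 15.1·tan 34.82° = 10.502 m.
Layer 3: sin θ = p·1.689 = 0.9107 → θ = 65.60°; offset = 16.5·tan 65.60° = 36.368 m.
Σ offsets = 53.689 m.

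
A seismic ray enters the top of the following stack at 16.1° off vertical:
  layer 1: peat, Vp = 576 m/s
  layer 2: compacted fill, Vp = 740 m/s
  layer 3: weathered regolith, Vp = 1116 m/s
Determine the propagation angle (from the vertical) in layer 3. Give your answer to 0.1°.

Snell's law across each interface conserves sin θ / V, so sin θ_3 = V_3·sin θ₁/V₁.
sin θ_3 = 1116 × sin 16.1° / 576 = 0.5373.
θ_3 = 32.50° from the vertical.

32.5°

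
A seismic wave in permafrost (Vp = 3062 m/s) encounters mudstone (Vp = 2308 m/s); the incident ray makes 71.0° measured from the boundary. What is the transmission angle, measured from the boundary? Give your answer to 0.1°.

75.8°

Angle from the normal: 90° − 71.0° = 19.0°.
Snell's law: sin θ₂ = (V₂/V₁)·sin θ₁ = (2308/3062)·sin 19.0° = 0.2454.
θ₂ = sin⁻¹(0.2454) = 14.21° (from vertical).
From the interface: 90° − 14.21° = 75.79°.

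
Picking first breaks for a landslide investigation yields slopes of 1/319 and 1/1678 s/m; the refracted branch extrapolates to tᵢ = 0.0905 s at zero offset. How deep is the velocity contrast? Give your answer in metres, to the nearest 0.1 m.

h = tᵢ·V₁·V₂ / (2·√(V₂²−V₁²)).
√(V₂²−V₁²) = √(1678² − 319²) = 1647.4 m/s.
h = 0.0905 s × 319 × 1678 / (2 × 1647.4) = 14.70 m.

14.7 m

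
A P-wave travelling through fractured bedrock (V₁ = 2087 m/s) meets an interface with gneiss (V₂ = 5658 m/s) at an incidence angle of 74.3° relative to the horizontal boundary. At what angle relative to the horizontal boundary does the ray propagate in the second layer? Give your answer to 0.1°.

42.8°

Angle from the normal: 90° − 74.3° = 15.7°.
Snell's law: sin θ₂ = (V₂/V₁)·sin θ₁ = (5658/2087)·sin 15.7° = 0.7336.
θ₂ = arcsin 0.7336 = 47.19° from the normal.
From the interface: 90° − 47.19° = 42.81°.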